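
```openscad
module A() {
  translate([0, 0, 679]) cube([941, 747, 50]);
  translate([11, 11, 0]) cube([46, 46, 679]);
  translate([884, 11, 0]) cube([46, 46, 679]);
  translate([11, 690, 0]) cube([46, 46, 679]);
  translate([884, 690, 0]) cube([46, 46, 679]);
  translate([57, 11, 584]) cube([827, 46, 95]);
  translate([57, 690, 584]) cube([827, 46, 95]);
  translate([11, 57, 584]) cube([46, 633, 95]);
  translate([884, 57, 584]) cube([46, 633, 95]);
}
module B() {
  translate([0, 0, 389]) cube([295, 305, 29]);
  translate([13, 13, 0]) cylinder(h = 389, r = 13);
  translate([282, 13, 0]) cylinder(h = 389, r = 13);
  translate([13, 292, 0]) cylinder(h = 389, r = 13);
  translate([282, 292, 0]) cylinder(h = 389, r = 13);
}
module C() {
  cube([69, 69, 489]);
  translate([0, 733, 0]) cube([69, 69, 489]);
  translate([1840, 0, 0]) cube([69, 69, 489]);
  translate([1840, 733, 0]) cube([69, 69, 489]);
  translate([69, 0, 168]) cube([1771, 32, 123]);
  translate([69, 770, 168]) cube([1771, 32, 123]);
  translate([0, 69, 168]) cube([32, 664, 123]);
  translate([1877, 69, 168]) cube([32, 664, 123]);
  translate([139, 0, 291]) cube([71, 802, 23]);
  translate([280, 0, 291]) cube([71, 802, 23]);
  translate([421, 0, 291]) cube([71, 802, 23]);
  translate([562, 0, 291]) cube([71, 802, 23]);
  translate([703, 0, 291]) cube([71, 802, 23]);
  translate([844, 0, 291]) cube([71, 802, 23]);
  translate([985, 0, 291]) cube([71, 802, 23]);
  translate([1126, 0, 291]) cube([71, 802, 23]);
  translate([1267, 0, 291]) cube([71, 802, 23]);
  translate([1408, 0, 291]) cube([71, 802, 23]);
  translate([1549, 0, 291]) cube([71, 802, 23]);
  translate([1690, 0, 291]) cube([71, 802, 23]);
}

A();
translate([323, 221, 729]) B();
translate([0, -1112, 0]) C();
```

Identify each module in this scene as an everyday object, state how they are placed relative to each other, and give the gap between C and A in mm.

A is a table. B is a stool. C is a bed frame. The stool is on top of the table, centred. The bed frame is on the floor beside the table on its −y side. The gap between the bed frame and the table is 310 mm.

The bed frame's nearest face is 310 mm from the table's −y face.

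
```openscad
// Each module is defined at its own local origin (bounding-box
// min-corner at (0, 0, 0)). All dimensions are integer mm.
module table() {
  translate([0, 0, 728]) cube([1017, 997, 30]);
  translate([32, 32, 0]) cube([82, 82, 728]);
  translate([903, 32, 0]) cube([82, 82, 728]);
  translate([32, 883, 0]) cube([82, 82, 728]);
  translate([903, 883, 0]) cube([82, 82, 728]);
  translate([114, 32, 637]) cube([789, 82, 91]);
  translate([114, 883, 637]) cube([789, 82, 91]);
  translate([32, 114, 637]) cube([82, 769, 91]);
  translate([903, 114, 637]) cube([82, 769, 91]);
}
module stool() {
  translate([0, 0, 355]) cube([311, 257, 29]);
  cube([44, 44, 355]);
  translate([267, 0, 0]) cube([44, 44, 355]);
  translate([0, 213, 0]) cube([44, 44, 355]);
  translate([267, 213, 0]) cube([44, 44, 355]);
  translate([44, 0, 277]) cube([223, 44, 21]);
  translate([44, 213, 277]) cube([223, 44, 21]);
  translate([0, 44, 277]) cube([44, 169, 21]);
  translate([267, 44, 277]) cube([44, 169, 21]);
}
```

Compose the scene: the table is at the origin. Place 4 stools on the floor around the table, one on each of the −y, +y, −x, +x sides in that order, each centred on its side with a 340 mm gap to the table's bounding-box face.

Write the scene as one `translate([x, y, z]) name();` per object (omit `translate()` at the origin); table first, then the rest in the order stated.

table();
translate([353, -597, 0]) stool();
translate([353, 1337, 0]) stool();
translate([-651, 370, 0]) stool();
translate([1357, 370, 0]) stool();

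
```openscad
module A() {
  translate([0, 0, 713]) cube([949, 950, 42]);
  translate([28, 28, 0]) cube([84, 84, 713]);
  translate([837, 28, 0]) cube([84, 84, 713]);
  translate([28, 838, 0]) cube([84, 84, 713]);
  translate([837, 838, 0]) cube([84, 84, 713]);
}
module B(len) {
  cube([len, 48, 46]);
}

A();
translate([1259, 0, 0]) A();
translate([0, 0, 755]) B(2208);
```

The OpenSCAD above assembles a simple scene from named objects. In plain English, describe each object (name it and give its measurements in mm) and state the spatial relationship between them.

A is a rectangular dining table. The top is 949×950×42 mm with its upper surface at z = 755 mm. It stands on four 84×84 mm square legs, each inset 28 mm from the nearest pair of top edges, running from the floor to the underside of the top.

B is a rectangular beam 2208 mm long (x), 48 mm deep (y), 46 mm thick (z).

The beam spans the tops of two tables placed 310 mm apart, resting at z = 755 mm.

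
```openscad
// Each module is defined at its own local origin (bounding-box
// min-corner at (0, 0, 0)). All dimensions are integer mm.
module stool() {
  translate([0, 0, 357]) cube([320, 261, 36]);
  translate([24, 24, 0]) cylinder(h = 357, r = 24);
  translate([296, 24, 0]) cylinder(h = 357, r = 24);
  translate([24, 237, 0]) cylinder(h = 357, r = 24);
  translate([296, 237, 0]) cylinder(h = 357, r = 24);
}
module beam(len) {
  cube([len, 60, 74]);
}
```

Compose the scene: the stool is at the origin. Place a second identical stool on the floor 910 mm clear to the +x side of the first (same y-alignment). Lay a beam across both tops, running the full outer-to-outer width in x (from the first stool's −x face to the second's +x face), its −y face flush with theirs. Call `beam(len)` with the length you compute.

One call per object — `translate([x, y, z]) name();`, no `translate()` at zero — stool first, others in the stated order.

stool();
translate([1230, 0, 0]) stool();
translate([0, 0, 393]) beam(1550);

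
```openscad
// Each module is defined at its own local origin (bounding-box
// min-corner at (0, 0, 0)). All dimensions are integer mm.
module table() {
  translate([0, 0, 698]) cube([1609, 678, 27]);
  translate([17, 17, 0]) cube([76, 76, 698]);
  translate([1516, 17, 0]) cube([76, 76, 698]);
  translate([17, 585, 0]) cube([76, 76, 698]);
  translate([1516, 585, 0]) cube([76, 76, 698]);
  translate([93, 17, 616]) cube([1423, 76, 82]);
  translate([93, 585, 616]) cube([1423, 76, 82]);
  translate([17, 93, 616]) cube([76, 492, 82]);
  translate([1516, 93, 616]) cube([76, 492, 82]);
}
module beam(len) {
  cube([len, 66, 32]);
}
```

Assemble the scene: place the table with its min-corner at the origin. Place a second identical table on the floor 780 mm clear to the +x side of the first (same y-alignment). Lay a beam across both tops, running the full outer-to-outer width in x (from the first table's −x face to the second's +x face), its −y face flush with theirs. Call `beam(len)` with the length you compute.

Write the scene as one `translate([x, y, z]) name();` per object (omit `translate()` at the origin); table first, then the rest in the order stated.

table();
translate([2389, 0, 0]) table();
translate([0, 0, 725]) beam(3998);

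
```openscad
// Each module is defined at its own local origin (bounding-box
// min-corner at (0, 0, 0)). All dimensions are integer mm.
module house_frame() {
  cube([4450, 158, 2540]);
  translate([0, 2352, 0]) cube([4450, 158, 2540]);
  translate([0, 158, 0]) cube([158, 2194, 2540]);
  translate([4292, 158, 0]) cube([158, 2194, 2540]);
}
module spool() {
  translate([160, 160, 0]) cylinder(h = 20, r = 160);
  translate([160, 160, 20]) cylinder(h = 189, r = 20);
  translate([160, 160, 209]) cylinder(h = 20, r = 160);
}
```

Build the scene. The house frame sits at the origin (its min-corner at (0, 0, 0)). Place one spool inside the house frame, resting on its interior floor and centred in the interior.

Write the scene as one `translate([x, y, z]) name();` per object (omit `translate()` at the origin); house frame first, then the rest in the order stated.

house_frame();
translate([2065, 1095, 0]) spool();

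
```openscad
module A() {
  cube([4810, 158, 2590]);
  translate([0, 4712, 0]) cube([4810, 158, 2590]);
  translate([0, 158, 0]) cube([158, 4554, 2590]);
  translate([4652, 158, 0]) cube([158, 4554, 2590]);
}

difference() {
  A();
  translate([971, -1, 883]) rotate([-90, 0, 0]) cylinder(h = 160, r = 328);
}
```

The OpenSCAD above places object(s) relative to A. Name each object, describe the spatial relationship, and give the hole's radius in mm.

A is a house frame. The house frame has a circular hole through its front wall. The hole's radius is 328 mm.

The subtracted cylinder has r = 328 mm.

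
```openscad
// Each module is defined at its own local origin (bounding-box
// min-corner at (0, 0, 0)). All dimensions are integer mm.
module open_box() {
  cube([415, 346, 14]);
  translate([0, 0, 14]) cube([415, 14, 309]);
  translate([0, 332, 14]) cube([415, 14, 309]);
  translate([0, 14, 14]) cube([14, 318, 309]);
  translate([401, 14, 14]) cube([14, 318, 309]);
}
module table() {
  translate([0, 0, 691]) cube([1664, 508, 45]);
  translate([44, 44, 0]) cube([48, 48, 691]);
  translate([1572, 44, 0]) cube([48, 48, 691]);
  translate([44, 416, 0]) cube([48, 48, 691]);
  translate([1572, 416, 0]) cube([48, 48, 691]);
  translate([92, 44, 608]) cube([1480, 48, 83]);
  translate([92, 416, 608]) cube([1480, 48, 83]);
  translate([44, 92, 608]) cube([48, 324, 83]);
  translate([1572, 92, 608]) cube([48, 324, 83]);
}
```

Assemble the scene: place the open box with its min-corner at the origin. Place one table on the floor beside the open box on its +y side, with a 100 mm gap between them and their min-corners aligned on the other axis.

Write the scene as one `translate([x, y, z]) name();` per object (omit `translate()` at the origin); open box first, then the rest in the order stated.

open_box();
translate([0, 446, 0]) table();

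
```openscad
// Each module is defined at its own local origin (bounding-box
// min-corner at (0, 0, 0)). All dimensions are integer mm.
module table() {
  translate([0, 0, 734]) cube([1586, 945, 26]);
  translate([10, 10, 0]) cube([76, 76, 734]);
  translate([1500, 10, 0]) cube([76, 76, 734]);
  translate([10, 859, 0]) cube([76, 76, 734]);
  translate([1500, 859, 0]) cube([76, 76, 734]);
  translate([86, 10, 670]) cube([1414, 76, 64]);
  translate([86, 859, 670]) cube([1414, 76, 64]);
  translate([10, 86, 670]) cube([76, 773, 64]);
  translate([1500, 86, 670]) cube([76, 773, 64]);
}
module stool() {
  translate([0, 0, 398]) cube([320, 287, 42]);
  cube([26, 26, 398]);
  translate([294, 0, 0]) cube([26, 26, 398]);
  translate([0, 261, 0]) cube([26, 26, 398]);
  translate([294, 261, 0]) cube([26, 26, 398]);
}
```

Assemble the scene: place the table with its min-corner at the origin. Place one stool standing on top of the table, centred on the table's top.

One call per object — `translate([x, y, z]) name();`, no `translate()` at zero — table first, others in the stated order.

table();
translate([633, 329, 760]) stool();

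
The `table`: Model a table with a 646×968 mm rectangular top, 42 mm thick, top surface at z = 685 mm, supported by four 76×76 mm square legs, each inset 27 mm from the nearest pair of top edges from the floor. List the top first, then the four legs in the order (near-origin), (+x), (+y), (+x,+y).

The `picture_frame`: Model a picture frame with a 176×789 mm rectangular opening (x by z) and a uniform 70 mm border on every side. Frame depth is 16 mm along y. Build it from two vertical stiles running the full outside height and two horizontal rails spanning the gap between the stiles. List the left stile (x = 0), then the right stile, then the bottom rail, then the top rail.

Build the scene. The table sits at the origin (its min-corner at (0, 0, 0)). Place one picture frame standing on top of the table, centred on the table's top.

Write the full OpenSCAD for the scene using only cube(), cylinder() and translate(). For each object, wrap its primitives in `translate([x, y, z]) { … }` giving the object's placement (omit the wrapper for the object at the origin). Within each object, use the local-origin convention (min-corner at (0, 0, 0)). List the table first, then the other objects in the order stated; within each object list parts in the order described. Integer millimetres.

translate([0, 0, 643]) cube([646, 968, 42]);
translate([27, 27, 0]) cube([76, 76, 643]);
translate([543, 27, 0]) cube([76, 76, 643]);
translate([27, 865, 0]) cube([76, 76, 643]);
translate([543, 865, 0]) cube([76, 76, 643]);
translate([165, 476, 685]) {
  cube([70, 16, 929]);
  translate([246, 0, 0]) cube([70, 16, 929]);
  translate([70, 0, 0]) cube([176, 16, 70]);
  translate([70, 0, 859]) cube([176, 16, 70]);
}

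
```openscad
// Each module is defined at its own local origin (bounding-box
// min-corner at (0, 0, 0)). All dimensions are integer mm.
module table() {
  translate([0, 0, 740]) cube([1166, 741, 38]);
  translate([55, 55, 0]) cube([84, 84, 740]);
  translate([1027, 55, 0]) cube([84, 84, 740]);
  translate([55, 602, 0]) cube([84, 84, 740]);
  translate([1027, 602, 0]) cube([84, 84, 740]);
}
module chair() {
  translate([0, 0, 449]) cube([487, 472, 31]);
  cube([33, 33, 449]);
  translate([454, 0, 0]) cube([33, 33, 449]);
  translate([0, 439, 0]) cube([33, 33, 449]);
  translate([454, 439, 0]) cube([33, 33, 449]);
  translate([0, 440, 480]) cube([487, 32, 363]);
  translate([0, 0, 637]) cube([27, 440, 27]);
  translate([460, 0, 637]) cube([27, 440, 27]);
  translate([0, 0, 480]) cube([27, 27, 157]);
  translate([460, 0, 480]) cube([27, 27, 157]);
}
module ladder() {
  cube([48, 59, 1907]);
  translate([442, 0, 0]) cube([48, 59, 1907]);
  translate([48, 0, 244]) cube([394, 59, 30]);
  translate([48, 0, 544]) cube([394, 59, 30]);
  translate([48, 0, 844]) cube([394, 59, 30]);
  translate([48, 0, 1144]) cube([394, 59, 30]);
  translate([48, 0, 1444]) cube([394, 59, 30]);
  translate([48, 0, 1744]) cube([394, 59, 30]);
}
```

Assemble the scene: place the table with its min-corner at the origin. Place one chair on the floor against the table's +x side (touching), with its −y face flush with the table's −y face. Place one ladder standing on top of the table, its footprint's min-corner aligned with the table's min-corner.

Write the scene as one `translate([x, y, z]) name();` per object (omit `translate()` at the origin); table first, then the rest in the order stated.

table();
translate([1166, 0, 0]) chair();
translate([0, 0, 778]) ladder();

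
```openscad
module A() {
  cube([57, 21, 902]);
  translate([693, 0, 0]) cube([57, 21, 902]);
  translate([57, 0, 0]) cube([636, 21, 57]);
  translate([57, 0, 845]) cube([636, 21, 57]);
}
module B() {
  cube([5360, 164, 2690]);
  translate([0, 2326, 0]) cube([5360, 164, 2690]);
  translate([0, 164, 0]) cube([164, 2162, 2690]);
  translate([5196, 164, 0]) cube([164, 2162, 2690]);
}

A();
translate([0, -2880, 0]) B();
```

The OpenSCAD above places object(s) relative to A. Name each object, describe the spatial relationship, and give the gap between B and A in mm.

The house frame's nearest face is 390 mm from the picture frame's −y face.

A is a picture frame. B is a house frame. The house frame is on the floor beside the picture frame on its −y side. The gap between the house frame and the picture frame is 390 mm.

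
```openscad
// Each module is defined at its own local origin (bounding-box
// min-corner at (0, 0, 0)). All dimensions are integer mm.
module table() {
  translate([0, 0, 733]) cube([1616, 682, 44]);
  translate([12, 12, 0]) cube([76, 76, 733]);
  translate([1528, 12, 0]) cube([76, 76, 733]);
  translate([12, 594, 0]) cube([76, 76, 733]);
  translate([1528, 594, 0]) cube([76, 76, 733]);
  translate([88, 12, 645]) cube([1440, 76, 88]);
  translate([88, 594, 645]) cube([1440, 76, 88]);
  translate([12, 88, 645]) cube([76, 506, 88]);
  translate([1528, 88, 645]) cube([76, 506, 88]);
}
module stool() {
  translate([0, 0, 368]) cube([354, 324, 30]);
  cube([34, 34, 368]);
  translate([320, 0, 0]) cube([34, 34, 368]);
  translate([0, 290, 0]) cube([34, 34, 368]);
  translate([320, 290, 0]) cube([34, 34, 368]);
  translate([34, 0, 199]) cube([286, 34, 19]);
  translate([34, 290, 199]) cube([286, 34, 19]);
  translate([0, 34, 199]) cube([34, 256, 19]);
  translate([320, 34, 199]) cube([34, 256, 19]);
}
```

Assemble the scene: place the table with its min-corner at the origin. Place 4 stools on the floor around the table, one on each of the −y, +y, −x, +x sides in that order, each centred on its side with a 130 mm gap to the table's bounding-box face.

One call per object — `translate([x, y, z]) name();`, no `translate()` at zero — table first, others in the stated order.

table();
translate([631, -454, 0]) stool();
translate([631, 812, 0]) stool();
translate([-484, 179, 0]) stool();
translate([1746, 179, 0]) stool();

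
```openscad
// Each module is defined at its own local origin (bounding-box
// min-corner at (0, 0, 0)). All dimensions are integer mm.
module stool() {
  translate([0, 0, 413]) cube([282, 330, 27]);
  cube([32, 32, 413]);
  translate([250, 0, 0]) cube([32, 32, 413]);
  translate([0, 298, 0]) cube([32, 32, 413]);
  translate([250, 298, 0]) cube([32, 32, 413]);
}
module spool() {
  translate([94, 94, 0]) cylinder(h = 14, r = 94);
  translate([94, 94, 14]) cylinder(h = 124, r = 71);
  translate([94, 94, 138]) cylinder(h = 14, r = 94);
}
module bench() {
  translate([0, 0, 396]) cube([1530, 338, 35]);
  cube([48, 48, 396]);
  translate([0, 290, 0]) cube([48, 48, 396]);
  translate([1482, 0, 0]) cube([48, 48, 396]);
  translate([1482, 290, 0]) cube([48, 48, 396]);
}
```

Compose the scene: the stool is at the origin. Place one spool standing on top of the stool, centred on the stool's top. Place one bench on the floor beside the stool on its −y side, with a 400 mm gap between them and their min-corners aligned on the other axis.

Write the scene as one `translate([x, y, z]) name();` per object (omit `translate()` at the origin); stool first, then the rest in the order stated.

stool();
translate([47, 71, 440]) spool();
translate([0, -738, 0]) bench();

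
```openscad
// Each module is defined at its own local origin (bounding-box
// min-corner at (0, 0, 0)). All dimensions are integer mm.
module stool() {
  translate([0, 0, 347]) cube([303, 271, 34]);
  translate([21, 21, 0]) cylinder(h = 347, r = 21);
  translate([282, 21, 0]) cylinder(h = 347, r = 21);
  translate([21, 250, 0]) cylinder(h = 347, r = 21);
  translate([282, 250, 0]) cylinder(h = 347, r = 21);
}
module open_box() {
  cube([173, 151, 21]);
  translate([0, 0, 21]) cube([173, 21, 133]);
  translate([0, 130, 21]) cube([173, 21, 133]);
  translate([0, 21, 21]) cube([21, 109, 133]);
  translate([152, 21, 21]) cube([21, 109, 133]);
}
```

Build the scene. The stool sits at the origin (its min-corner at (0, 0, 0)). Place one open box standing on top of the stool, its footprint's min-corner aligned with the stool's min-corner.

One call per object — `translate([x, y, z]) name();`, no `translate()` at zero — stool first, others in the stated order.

stool();
translate([0, 0, 381]) open_box();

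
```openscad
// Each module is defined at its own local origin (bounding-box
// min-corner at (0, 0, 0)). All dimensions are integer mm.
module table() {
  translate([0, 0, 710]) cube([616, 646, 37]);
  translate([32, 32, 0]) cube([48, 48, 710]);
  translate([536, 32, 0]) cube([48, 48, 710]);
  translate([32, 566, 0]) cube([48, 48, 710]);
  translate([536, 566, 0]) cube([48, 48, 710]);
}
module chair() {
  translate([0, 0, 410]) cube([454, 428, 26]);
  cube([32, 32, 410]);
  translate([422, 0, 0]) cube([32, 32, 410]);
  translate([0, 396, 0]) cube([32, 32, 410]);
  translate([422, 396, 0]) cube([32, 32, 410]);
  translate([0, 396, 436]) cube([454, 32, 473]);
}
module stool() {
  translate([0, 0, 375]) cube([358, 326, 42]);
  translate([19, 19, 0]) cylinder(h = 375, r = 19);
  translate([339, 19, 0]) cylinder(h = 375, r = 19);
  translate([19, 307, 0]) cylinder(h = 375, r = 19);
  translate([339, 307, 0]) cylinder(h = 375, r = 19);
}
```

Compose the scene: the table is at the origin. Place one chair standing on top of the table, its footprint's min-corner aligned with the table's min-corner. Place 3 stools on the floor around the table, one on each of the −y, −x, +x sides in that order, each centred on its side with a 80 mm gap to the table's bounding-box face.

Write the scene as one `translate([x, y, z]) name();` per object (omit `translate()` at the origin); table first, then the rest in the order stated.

table();
translate([0, 0, 747]) chair();
translate([129, -406, 0]) stool();
translate([-438, 160, 0]) stool();
translate([696, 160, 0]) stool();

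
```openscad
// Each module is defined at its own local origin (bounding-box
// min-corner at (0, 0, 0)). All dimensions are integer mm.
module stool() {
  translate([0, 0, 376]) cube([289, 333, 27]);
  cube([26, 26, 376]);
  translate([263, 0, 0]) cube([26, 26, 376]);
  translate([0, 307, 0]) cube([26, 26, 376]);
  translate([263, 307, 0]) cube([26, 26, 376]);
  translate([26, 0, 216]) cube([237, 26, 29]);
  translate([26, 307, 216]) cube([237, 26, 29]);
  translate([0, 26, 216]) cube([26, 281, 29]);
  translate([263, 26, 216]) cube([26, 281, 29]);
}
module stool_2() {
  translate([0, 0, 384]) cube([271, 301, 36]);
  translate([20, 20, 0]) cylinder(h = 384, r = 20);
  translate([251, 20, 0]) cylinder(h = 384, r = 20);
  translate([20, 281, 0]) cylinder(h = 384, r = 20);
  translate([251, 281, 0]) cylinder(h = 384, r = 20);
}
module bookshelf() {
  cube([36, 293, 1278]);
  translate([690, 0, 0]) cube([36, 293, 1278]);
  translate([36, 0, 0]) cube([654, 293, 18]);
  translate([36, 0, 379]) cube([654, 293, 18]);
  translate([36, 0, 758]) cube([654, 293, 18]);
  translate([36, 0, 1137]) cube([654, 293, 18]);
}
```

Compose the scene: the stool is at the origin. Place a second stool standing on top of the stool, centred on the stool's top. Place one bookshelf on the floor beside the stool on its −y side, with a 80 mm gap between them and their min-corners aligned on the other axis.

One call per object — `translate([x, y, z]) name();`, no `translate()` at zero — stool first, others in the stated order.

stool();
translate([9, 16, 403]) stool_2();
translate([0, -373, 0]) bookshelf();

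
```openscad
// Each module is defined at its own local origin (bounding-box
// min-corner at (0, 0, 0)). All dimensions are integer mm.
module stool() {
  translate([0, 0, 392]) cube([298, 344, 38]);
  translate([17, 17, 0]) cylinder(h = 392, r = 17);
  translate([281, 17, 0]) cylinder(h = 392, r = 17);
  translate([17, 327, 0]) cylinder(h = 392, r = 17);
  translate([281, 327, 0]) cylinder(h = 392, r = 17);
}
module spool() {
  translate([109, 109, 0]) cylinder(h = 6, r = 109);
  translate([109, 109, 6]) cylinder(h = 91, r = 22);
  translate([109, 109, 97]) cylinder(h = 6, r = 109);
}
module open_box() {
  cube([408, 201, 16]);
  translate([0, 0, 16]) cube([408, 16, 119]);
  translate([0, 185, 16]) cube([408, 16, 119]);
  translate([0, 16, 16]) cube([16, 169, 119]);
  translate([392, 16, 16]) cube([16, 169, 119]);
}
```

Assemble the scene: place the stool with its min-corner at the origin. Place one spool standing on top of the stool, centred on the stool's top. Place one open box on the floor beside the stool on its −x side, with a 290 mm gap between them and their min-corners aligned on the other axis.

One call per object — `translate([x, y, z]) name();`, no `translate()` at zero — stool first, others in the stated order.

stool();
translate([40, 63, 430]) spool();
translate([-698, 0, 0]) open_box();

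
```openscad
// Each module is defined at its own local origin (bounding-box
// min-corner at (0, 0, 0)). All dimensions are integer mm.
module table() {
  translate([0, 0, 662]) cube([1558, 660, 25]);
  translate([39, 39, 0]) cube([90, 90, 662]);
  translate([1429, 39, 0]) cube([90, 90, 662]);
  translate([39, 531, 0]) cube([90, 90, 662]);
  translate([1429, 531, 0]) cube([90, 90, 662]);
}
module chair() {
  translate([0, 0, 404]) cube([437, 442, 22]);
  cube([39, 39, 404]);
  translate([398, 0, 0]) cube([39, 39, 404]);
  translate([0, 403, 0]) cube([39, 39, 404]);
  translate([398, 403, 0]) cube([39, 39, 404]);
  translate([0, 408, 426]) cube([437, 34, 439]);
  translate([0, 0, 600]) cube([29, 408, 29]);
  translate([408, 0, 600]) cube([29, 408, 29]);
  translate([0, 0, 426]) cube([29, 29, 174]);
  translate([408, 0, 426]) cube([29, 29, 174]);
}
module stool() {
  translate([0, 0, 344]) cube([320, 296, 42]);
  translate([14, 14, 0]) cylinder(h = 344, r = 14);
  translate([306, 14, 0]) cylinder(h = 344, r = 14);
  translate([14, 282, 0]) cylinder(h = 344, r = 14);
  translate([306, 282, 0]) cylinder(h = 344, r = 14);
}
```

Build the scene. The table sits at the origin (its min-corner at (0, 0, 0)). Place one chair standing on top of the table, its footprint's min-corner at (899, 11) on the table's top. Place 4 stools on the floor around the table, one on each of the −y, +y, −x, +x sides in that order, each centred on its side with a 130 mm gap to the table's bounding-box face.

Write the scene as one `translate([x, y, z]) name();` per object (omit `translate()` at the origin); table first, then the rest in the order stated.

table();
translate([899, 11, 687]) chair();
translate([619, -426, 0]) stool();
translate([619, 790, 0]) stool();
translate([-450, 182, 0]) stool();
translate([1688, 182, 0]) stool();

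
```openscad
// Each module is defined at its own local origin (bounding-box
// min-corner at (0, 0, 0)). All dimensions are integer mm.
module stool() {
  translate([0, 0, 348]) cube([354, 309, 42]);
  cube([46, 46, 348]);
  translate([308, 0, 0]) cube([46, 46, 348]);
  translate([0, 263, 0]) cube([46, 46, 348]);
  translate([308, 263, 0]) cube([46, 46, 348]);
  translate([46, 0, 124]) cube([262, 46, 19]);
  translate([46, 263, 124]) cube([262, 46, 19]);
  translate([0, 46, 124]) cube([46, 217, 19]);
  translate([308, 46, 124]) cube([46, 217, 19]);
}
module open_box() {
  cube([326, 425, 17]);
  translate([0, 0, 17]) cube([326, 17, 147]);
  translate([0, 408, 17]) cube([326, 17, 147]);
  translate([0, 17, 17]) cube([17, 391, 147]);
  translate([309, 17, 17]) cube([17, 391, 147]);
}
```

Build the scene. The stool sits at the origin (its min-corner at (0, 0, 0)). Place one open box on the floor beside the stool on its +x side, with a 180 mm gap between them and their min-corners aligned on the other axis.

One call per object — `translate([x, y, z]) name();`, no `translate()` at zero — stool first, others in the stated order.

stool();
translate([534, 0, 0]) open_box();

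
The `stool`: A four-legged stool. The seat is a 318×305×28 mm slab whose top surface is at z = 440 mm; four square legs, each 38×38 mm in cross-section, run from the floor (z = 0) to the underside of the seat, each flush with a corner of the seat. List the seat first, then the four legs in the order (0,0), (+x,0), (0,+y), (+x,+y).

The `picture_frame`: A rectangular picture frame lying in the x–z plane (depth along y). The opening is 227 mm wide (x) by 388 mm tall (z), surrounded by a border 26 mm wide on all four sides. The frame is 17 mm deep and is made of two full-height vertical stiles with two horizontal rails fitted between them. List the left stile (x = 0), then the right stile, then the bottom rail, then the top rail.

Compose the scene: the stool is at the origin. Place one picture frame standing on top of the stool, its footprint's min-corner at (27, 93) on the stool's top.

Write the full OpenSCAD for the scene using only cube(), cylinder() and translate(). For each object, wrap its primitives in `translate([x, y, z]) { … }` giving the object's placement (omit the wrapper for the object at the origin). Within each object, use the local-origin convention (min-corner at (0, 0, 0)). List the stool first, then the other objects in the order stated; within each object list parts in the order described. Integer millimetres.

translate([0, 0, 412]) cube([318, 305, 28]);
cube([38, 38, 412]);
translate([280, 0, 0]) cube([38, 38, 412]);
translate([0, 267, 0]) cube([38, 38, 412]);
translate([280, 267, 0]) cube([38, 38, 412]);
translate([27, 93, 440]) {
  cube([26, 17, 440]);
  translate([253, 0, 0]) cube([26, 17, 440]);
  translate([26, 0, 0]) cube([227, 17, 26]);
  translate([26, 0, 414]) cube([227, 17, 26]);
}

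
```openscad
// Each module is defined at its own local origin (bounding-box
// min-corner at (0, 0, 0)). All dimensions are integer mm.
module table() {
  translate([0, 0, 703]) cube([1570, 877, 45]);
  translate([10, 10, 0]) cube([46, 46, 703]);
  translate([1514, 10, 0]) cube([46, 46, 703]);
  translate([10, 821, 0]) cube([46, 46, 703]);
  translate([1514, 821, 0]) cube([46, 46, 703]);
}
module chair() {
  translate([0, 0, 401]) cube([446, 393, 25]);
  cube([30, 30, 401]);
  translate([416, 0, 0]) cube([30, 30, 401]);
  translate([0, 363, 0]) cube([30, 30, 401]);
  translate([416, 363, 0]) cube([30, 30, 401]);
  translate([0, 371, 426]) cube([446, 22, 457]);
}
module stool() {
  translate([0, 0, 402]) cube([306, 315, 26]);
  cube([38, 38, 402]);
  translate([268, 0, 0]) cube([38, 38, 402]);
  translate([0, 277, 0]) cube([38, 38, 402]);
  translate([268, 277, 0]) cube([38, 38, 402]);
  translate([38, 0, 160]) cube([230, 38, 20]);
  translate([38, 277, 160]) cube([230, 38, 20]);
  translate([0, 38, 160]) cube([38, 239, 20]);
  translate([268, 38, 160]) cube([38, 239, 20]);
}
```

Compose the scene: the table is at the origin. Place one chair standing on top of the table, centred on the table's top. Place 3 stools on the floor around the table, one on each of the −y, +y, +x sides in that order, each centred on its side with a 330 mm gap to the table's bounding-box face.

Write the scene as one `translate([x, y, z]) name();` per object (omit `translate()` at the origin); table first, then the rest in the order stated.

table();
translate([562, 242, 748]) chair();
translate([632, -645, 0]) stool();
translate([632, 1207, 0]) stool();
translate([1900, 281, 0]) stool();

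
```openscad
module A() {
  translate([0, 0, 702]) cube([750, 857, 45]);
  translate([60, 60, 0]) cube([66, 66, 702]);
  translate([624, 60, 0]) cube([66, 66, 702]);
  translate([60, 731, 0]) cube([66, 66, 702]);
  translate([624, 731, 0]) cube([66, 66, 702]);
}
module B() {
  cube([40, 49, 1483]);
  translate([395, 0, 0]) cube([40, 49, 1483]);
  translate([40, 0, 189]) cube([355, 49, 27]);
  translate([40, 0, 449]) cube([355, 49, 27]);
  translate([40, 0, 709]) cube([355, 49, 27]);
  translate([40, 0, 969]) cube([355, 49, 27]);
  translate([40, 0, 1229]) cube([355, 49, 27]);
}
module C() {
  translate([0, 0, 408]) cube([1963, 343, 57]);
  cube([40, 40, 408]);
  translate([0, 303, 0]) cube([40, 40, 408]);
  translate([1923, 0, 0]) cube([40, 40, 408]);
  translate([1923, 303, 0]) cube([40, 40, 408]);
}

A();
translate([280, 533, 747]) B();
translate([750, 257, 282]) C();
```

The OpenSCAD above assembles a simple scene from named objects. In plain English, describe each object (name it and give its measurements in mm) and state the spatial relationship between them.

A is a table with a 750×857 mm rectangular top, 45 mm thick, top surface at z = 747 mm, supported by four 66×66 mm square legs, each inset 60 mm from the nearest pair of top edges, running from the floor.

B is a wooden ladder with two side rails of 40×49 mm section and 1483 mm height, set 435 mm apart overall. Between them run 5 rectangular rungs (49 mm deep, 27 mm thick), front faces flush with the rails' −y face. The bottom of the first rung is 189 mm above the floor and each subsequent rung is 260 mm higher than the one below.

C is a bench: a 1963×343 mm seat slab, 57 mm thick, top at z = 465 mm, on four 40×40 mm square legs flush with the seat corners and standing on z = 0.

The ladder is on top of the table. The bench is beside the table with their tops flush at z = 747.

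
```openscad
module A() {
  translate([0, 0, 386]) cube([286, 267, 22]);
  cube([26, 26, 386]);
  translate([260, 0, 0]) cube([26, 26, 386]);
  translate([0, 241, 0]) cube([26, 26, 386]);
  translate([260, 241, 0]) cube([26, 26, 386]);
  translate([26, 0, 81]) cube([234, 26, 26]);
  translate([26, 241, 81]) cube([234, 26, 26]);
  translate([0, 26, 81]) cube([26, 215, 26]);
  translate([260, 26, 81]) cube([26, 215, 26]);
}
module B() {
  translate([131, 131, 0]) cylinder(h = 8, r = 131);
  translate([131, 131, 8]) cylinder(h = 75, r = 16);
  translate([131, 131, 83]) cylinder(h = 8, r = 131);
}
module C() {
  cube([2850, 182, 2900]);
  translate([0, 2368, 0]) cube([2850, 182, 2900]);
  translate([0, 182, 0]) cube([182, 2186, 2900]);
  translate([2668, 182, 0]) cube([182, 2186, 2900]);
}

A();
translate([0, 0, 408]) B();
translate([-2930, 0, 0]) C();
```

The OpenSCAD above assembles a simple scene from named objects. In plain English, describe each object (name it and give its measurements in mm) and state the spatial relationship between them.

A is a four-legged stool. The seat is a 286×267×22 mm slab whose top surface is at z = 408 mm; four square legs, each 26×26 mm in cross-section, run from the floor (z = 0) to the underside of the seat, each flush with a corner of the seat. Four stretchers, 26 mm wide and 26 mm tall, connect adjacent legs with their undersides at z = 81 mm, each running between the inner faces of the legs it joins and aligned with the legs' outer faces on the other axis.

B is a spool: two coaxial disc flanges of radius 131 mm and thickness 8 mm, joined by a core cylinder of radius 16 mm and height 75 mm. The lower flange rests on z = 0 and the three cylinders share a vertical axis.

C is a box-shaped house frame (walls only): outside footprint 2850×2550 mm, wall height 2900 mm, wall thickness 182 mm. The two y-facing walls run the full x-width; the two x-facing walls fit between the inner faces of the y-facing walls.

The spool is on top of the stool. The house frame is on the floor beside the stool on its −x side.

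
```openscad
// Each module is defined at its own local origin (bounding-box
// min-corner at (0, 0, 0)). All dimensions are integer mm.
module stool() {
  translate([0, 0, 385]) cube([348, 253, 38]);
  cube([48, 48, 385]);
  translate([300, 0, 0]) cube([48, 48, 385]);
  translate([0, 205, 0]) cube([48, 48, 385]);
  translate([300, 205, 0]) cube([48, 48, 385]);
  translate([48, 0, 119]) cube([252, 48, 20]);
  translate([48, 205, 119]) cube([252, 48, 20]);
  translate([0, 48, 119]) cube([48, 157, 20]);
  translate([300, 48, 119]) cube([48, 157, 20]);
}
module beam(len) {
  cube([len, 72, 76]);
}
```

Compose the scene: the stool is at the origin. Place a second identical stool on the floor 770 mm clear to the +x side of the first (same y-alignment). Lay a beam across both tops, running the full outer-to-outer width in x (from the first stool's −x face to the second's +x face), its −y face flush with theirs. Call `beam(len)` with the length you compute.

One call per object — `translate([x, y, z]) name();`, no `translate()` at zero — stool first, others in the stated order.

stool();
translate([1118, 0, 0]) stool();
translate([0, 0, 423]) beam(1466);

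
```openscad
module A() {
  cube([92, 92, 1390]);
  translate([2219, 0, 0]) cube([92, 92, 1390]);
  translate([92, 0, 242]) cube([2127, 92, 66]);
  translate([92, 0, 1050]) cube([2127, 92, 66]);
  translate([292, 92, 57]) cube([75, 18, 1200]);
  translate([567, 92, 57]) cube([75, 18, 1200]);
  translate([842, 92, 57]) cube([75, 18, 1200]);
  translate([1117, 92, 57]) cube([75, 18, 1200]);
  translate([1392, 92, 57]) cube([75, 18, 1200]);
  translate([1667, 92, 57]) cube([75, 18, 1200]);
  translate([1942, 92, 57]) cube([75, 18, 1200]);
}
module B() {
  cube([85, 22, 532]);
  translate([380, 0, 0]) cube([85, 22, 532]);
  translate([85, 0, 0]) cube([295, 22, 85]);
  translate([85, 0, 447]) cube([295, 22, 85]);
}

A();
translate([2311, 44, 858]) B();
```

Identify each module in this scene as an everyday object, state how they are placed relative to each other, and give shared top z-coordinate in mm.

A is a fence section. B is a picture frame. The picture frame is beside the fence section with their tops flush at z = 1390. The shared top z-coordinate is 1390 mm.

Both tops at z = 1390 mm.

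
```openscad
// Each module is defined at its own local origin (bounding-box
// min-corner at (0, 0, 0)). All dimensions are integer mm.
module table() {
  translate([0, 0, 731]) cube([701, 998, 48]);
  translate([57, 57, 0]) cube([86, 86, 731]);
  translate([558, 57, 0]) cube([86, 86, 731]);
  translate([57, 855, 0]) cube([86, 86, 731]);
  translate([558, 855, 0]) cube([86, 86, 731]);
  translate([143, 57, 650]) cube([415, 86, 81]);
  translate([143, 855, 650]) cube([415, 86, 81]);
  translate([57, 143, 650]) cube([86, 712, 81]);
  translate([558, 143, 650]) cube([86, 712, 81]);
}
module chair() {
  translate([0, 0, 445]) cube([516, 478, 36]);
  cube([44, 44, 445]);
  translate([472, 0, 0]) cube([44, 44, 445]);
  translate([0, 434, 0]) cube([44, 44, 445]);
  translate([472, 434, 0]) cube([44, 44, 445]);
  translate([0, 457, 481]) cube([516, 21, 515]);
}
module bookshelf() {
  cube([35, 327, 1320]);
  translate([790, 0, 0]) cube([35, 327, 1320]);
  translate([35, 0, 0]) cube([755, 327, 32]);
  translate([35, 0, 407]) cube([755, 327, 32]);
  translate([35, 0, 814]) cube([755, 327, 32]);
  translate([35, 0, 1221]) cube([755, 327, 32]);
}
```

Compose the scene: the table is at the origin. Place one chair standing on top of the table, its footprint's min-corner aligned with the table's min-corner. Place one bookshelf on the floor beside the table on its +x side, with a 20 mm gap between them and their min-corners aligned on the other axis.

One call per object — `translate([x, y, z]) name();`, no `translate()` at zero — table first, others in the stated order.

table();
translate([0, 0, 779]) chair();
translate([721, 0, 0]) bookshelf();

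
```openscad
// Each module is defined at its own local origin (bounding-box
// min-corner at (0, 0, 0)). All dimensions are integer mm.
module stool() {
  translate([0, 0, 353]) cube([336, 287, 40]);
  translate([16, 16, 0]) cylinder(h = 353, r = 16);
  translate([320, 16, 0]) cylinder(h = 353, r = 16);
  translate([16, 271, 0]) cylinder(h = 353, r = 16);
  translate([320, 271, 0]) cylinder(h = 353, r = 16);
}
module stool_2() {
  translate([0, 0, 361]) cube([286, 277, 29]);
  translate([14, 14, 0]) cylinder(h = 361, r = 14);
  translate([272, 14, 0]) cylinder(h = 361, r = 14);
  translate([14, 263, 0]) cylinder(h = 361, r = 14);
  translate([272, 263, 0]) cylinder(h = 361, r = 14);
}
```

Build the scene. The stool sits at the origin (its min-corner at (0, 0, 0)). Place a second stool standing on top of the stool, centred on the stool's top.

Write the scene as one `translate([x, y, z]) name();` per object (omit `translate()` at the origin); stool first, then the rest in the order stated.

stool();
translate([25, 5, 393]) stool_2();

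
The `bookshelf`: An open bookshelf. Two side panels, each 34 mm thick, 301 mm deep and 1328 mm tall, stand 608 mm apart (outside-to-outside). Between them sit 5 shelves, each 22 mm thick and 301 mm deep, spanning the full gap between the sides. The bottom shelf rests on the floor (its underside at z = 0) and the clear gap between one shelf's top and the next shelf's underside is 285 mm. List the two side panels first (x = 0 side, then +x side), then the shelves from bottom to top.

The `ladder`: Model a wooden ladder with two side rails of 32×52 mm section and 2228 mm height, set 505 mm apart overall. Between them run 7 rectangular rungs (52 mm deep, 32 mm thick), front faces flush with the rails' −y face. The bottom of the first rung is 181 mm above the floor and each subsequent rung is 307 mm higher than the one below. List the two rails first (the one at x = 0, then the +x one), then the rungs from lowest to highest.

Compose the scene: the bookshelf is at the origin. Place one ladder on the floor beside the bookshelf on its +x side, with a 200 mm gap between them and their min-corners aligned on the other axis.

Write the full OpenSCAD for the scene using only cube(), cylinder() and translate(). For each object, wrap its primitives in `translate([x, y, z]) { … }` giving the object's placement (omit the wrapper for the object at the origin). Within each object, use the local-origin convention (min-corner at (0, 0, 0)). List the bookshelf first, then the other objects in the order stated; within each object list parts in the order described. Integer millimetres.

cube([34, 301, 1328]);
translate([574, 0, 0]) cube([34, 301, 1328]);
translate([34, 0, 0]) cube([540, 301, 22]);
translate([34, 0, 307]) cube([540, 301, 22]);
translate([34, 0, 614]) cube([540, 301, 22]);
translate([34, 0, 921]) cube([540, 301, 22]);
translate([34, 0, 1228]) cube([540, 301, 22]);
translate([808, 0, 0]) {
  cube([32, 52, 2228]);
  translate([473, 0, 0]) cube([32, 52, 2228]);
  translate([32, 0, 181]) cube([441, 52, 32]);
  translate([32, 0, 488]) cube([441, 52, 32]);
  translate([32, 0, 795]) cube([441, 52, 32]);
  translate([32, 0, 1102]) cube([441, 52, 32]);
  translate([32, 0, 1409]) cube([441, 52, 32]);
  translate([32, 0, 1716]) cube([441, 52, 32]);
  translate([32, 0, 2023]) cube([441, 52, 32]);
}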